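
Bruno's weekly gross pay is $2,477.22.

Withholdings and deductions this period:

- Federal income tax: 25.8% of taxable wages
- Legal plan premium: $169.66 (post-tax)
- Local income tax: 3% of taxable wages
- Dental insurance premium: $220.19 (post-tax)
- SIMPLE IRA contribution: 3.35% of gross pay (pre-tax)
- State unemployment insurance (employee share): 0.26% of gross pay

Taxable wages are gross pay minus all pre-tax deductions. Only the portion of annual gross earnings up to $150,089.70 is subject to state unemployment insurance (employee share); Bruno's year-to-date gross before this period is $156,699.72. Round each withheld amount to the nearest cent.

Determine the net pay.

SIMPLE IRA contribution: $2,477.22 × 0.0335 = $82.99
Taxable wages = $2,477.22 − $82.99 = $2,394.23
Local income tax: $2,394.23 × 0.03 = $71.83
Federal income tax: $2,394.23 × 0.258 = $617.71
State unemployment insurance (employee share): annual cap $150,089.70 already reached (YTD $156,699.72), so $0.00
Dental insurance premium: $220.19
Legal plan premium: $169.66
Total deductions = $82.99 + $71.83 + $617.71 + $0.00 + $220.19 + $169.66 = $1,162.38
Net pay = $2,477.22 − $1,162.38 = $1,314.84

$1,314.84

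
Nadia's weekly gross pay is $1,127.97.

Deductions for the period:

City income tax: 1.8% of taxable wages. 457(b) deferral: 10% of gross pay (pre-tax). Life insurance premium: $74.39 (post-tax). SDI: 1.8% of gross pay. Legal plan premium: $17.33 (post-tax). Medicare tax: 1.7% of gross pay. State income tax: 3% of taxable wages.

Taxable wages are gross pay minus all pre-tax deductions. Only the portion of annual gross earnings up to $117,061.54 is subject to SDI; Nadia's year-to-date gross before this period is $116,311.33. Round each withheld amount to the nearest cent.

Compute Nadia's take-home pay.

457(b) deferral: $1,127.97 × 0.1 = $112.80
Taxable wages = $1,127.97 − $112.80 = $1,015.17
City income tax: $1,015.17 × 0.018 = $18.27
State income tax: $1,015.17 × 0.03 = $30.46
SDI: only $117,061.54 − $116,311.33 = $750.21 of this check is subject → $750.21 × 0.018 = $13.50
Medicare tax: $1,127.97 × 0.017 = $19.18
Life insurance premium: $74.39
Legal plan premium: $17.33
Total deductions = $112.80 + $18.27 + $30.46 + $13.50 + $19.18 + $74.39 + $17.33 = $285.93
Net pay = $1,127.97 − $285.93 = $842.04

$842.04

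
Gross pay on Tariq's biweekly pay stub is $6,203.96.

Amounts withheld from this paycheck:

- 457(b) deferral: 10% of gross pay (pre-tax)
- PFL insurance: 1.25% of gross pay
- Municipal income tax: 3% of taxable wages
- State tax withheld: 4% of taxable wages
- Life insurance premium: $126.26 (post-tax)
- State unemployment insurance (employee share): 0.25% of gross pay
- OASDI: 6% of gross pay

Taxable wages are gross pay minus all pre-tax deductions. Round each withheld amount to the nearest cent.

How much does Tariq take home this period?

457(b) deferral: $6,203.96 × 0.1 = $620.40
Taxable wages = $6,203.96 − $620.40 = $5,583.56
State tax withheld: $5,583.56 × 0.04 = $223.34
Municipal income tax: $5,583.56 × 0.03 = $167.51
State unemployment insurance (employee share): $6,203.96 × 0.0025 = $15.51
OASDI: $6,203.96 × 0.06 = $372.24
PFL insurance: $6,203.96 × 0.0125 = $77.55
Life insurance premium: $126.26
Total deductions = $620.40 + $223.34 + $167.51 + $15.51 + $372.24 + $77.55 + $126.26 = $1,602.81
Net pay = $6,203.96 − $1,602.81 = $4,601.15

$4,601.15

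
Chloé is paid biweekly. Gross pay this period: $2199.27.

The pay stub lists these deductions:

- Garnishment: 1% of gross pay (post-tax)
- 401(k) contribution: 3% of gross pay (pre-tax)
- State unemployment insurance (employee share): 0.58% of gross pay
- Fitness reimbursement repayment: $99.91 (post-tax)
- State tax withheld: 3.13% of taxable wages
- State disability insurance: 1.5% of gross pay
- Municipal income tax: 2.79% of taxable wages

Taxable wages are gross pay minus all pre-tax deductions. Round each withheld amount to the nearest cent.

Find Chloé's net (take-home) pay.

$1839.35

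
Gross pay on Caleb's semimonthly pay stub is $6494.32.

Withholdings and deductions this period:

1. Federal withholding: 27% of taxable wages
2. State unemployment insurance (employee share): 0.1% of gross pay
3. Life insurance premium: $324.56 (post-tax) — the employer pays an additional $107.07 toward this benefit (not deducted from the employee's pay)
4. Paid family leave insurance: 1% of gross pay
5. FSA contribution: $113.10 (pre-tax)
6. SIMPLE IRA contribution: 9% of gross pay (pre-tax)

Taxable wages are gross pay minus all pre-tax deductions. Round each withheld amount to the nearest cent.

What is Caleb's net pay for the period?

FSA contribution: $113.10
SIMPLE IRA contribution: $6494.32 × 0.09 = $584.49
Pre-tax total = $113.10 + $584.49 = $697.59
Taxable wages = $6494.32 − $697.59 = $5796.73
Federal withholding: $5796.73 × 0.27 = $1565.12
State unemployment insurance (employee share): $6494.32 × 0.001 = $6.49
Paid family leave insurance: $6494.32 × 0.01 = $64.94
Life insurance premium: $324.56
(Employer's $107.07 toward life insurance premium is not withheld from the employee.)
Total deductions = $113.10 + $584.49 + $1565.12 + $6.49 + $64.94 + $324.56 = $2658.70
Net pay = $6494.32 − $2658.70 = $3835.62

$3835.62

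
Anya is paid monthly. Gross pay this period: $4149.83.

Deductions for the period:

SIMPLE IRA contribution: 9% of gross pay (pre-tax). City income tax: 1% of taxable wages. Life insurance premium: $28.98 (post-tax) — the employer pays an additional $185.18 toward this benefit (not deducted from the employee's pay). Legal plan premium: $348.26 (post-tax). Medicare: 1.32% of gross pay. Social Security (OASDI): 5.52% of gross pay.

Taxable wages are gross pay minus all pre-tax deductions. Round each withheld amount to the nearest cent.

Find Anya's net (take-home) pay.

$3077.50

SIMPLE IRA contribution: $4149.83 × 0.09 = $373.48
Taxable wages = $4149.83 − $373.48 = $3776.35
City income tax: $3776.35 × 0.01 = $37.76
Medicare: $4149.83 × 0.0132 = $54.78
Social Security (OASDI): $4149.83 × 0.0552 = $229.07
Life insurance premium: $28.98
Legal plan premium: $348.26
(Employer's $185.18 toward life insurance premium is not withheld from the employee.)
Total deductions = $373.48 + $37.76 + $54.78 + $229.07 + $28.98 + $348.26 = $1072.33
Net pay = $4149.83 − $1072.33 = $3077.50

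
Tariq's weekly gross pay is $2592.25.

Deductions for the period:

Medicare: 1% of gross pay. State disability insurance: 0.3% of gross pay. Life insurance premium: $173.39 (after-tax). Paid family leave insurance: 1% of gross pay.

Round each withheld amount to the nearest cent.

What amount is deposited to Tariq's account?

$2359.24

Paid family leave insurance: $2592.25 × 0.01 = $25.92
State disability insurance: $2592.25 × 0.003 = $7.78
Medicare: $2592.25 × 0.01 = $25.92
Life insurance premium: $173.39
Total deductions = $25.92 + $7.78 + $25.92 + $173.39 = $233.01
Net pay = $2592.25 − $233.01 = $2359.24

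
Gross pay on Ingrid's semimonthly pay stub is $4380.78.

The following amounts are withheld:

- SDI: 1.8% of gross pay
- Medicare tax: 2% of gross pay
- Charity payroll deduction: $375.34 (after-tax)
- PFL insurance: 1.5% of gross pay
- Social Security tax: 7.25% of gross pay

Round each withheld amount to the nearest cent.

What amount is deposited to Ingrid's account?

Social Security tax: $4380.78 × 0.0725 = $317.61
PFL insurance: $4380.78 × 0.015 = $65.71
SDI: $4380.78 × 0.018 = $78.85
Medicare tax: $4380.78 × 0.02 = $87.62
Charity payroll deduction: $375.34
Total deductions = $317.61 + $65.71 + $78.85 + $87.62 + $375.34 = $925.13
Net pay = $4380.78 − $925.13 = $3455.65

$3455.65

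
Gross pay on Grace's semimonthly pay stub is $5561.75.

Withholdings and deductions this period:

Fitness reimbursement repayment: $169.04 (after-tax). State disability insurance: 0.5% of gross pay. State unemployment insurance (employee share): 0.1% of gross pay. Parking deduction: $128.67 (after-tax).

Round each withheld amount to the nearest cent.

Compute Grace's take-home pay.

State disability insurance: $5561.75 × 0.005 = $27.81
State unemployment insurance (employee share): $5561.75 × 0.001 = $5.56
Parking deduction: $128.67
Fitness reimbursement repayment: $169.04
Total deductions = $27.81 + $5.56 + $128.67 + $169.04 = $331.08
Net pay = $5561.75 − $331.08 = $5230.67

$5230.67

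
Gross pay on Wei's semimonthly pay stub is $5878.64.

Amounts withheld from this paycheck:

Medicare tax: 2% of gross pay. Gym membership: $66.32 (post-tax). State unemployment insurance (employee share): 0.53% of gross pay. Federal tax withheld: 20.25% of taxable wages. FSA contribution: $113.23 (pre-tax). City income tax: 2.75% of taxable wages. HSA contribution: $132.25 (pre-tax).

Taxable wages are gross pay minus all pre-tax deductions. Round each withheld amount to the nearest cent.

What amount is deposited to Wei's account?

$4122.49

FSA contribution: $113.23
HSA contribution: $132.25
Pre-tax total = $113.23 + $132.25 = $245.48
Taxable wages = $5878.64 − $245.48 = $5633.16
Federal tax withheld: $5633.16 × 0.2025 = $1140.71
City income tax: $5633.16 × 0.0275 = $154.91
State unemployment insurance (employee share): $5878.64 × 0.0053 = $31.16
Medicare tax: $5878.64 × 0.02 = $117.57
Gym membership: $66.32
Total deductions = $113.23 + $132.25 + $1140.71 + $154.91 + $31.16 + $117.57 + $66.32 = $1756.15
Net pay = $5878.64 − $1756.15 = $4122.49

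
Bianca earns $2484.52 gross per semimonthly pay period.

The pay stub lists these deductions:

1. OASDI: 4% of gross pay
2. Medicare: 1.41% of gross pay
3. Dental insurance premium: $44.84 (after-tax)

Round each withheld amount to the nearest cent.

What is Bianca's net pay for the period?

$2305.27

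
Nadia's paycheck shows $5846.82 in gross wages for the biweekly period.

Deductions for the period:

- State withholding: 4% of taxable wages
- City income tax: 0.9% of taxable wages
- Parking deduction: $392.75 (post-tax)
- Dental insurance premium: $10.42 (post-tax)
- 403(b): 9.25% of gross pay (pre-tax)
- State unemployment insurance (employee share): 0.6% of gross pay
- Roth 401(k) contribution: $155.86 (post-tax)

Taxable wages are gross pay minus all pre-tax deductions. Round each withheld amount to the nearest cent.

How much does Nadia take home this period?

403(b): $5846.82 × 0.0925 = $540.83
Taxable wages = $5846.82 − $540.83 = $5305.99
State withholding: $5305.99 × 0.04 = $212.24
City income tax: $5305.99 × 0.009 = $47.75
State unemployment insurance (employee share): $5846.82 × 0.006 = $35.08
Parking deduction: $392.75
Roth 401(k) contribution: $155.86
Dental insurance premium: $10.42
Total deductions = $540.83 + $212.24 + $47.75 + $35.08 + $392.75 + $155.86 + $10.42 = $1394.93
Net pay = $5846.82 − $1394.93 = $4451.89

$4451.89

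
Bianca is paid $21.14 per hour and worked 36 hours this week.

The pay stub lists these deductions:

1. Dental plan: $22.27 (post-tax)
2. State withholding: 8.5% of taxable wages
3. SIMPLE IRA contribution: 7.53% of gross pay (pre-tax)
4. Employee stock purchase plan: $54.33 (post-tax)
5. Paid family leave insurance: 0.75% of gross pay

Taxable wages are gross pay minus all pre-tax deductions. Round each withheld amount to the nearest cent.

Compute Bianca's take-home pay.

Gross pay: 36 × $21.14 = $761.04
SIMPLE IRA contribution: $761.04 × 0.0753 = $57.31
Taxable wages = $761.04 − $57.31 = $703.73
State withholding: $703.73 × 0.085 = $59.82
Paid family leave insurance: $761.04 × 0.0075 = $5.71
Employee stock purchase plan: $54.33
Dental plan: $22.27
Total deductions = $57.31 + $59.82 + $5.71 + $54.33 + $22.27 = $199.44
Net pay = $761.04 − $199.44 = $561.60

$561.60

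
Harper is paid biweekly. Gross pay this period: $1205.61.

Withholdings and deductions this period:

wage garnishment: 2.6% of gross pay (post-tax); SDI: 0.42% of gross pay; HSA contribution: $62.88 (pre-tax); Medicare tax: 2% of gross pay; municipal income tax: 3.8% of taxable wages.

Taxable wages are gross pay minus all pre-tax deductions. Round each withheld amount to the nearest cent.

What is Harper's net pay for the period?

HSA contribution: $62.88
Taxable wages = $1205.61 − $62.88 = $1142.73
Municipal income tax: $1142.73 × 0.038 = $43.42
SDI: $1205.61 × 0.0042 = $5.06
Medicare tax: $1205.61 × 0.02 = $24.11
Wage garnishment: $1205.61 × 0.026 = $31.35
Total deductions = $62.88 + $43.42 + $5.06 + $24.11 + $31.35 = $166.82
Net pay = $1205.61 − $166.82 = $1038.79

$1038.79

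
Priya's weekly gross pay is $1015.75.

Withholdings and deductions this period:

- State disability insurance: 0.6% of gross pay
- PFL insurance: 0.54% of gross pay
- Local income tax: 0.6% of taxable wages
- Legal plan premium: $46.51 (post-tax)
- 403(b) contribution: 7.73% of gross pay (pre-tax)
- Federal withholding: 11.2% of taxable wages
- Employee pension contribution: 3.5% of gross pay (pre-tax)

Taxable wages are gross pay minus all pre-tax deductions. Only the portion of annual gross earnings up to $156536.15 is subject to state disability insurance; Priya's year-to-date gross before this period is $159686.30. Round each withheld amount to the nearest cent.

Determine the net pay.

Employee pension contribution: $1015.75 × 0.035 = $35.55
403(b) contribution: $1015.75 × 0.0773 = $78.52
Pre-tax total = $35.55 + $78.52 = $114.07
Taxable wages = $1015.75 − $114.07 = $901.68
Local income tax: $901.68 × 0.006 = $5.41
Federal withholding: $901.68 × 0.112 = $100.99
State disability insurance: annual cap $156536.15 already reached (YTD $159686.30), so $0.00
PFL insurance: $1015.75 × 0.0054 = $5.49
Legal plan premium: $46.51
Total deductions = $35.55 + $78.52 + $5.41 + $100.99 + $0.00 + $5.49 + $46.51 = $272.47
Net pay = $1015.75 − $272.47 = $743.28

$743.28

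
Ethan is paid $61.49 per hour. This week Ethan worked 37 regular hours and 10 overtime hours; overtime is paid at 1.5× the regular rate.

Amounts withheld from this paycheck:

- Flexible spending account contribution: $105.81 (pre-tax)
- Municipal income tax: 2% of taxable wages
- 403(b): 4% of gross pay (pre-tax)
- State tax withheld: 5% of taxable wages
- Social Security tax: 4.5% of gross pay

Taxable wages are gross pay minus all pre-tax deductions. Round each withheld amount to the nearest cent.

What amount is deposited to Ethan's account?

Regular pay: 37 × $61.49 = $2,275.13
Overtime pay: 10 × $61.49 × 1.5 = $922.35
Gross pay = $2,275.13 + $922.35 = $3,197.48
Flexible spending account contribution: $105.81
403(b): $3,197.48 × 0.04 = $127.90
Pre-tax total = $105.81 + $127.90 = $233.71
Taxable wages = $3,197.48 − $233.71 = $2,963.77
Municipal income tax: $2,963.77 × 0.02 = $59.28
State tax withheld: $2,963.77 × 0.05 = $148.19
Social Security tax: $3,197.48 × 0.045 = $143.89
Total deductions = $105.81 + $127.90 + $59.28 + $148.19 + $143.89 = $585.07
Net pay = $3,197.48 − $585.07 = $2,612.41

$2,612.41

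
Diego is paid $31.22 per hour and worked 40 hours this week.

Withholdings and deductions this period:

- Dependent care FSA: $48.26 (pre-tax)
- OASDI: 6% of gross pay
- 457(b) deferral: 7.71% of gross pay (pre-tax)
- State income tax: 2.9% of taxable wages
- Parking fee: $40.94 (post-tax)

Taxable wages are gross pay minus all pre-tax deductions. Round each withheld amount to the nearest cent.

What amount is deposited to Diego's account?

$956.37

Gross pay: 40 × $31.22 = $1,248.80
Dependent care FSA: $48.26
457(b) deferral: $1,248.80 × 0.0771 = $96.28
Pre-tax total = $48.26 + $96.28 = $144.54
Taxable wages = $1,248.80 − $144.54 = $1,104.26
State income tax: $1,104.26 × 0.029 = $32.02
OASDI: $1,248.80 × 0.06 = $74.93
Parking fee: $40.94
Total deductions = $48.26 + $96.28 + $32.02 + $74.93 + $40.94 = $292.43
Net pay = $1,248.80 − $292.43 = $956.37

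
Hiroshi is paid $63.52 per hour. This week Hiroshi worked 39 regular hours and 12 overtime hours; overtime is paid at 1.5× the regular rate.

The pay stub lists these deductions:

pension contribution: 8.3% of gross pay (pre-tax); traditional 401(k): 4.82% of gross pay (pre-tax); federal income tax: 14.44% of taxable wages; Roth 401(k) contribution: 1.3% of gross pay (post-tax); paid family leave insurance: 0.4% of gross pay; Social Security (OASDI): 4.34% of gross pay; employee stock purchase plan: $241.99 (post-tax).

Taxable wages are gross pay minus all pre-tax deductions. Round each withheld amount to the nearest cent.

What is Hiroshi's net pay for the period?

$2230.71

Regular pay: 39 × $63.52 = $2477.28
Overtime pay: 12 × $63.52 × 1.5 = $1143.36
Gross pay = $2477.28 + $1143.36 = $3620.64
Traditional 401(k): $3620.64 × 0.0482 = $174.51
Pension contribution: $3620.64 × 0.083 = $300.51
Pre-tax total = $174.51 + $300.51 = $475.02
Taxable wages = $3620.64 − $475.02 = $3145.62
Federal income tax: $3145.62 × 0.1444 = $454.23
Paid family leave insurance: $3620.64 × 0.004 = $14.48
Social Security (OASDI): $3620.64 × 0.0434 = $157.14
Roth 401(k) contribution: $3620.64 × 0.013 = $47.07
Employee stock purchase plan: $241.99
Total deductions = $174.51 + $300.51 + $454.23 + $14.48 + $157.14 + $47.07 + $241.99 = $1389.93
Net pay = $3620.64 − $1389.93 = $2230.71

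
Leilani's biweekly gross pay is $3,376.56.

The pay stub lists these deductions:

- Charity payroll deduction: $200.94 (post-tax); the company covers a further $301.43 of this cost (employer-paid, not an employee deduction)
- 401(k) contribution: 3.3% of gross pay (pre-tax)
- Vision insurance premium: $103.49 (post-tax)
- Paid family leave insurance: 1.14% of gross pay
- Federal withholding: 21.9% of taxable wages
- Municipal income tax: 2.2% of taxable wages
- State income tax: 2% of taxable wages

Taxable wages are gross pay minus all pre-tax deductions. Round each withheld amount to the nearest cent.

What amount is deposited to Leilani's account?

401(k) contribution: $3,376.56 × 0.033 = $111.43
Taxable wages = $3,376.56 − $111.43 = $3,265.13
Municipal income tax: $3,265.13 × 0.022 = $71.83
State income tax: $3,265.13 × 0.02 = $65.30
Federal withholding: $3,265.13 × 0.219 = $715.06
Paid family leave insurance: $3,376.56 × 0.0114 = $38.49
Charity payroll deduction: $200.94
Vision insurance premium: $103.49
(Employer's $301.43 toward charity payroll deduction is not withheld from the employee.)
Total deductions = $111.43 + $71.83 + $65.30 + $715.06 + $38.49 + $200.94 + $103.49 = $1,306.54
Net pay = $3,376.56 − $1,306.54 = $2,070.02

$2,070.02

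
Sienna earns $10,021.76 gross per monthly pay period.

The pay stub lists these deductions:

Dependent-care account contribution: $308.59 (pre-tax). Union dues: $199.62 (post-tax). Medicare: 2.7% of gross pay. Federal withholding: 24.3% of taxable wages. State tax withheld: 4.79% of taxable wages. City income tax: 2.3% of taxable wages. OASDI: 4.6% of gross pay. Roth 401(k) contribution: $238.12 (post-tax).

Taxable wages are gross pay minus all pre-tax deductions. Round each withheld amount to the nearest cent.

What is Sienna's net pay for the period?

Dependent-care account contribution: $308.59
Taxable wages = $10,021.76 − $308.59 = $9,713.17
City income tax: $9,713.17 × 0.023 = $223.40
State tax withheld: $9,713.17 × 0.0479 = $465.26
Federal withholding: $9,713.17 × 0.243 = $2,360.30
OASDI: $10,021.76 × 0.046 = $461.00
Medicare: $10,021.76 × 0.027 = $270.59
Union dues: $199.62
Roth 401(k) contribution: $238.12
Total deductions = $308.59 + $223.40 + $465.26 + $2,360.30 + $461.00 + $270.59 + $199.62 + $238.12 = $4,526.88
Net pay = $10,021.76 − $4,526.88 = $5,494.88

$5,494.88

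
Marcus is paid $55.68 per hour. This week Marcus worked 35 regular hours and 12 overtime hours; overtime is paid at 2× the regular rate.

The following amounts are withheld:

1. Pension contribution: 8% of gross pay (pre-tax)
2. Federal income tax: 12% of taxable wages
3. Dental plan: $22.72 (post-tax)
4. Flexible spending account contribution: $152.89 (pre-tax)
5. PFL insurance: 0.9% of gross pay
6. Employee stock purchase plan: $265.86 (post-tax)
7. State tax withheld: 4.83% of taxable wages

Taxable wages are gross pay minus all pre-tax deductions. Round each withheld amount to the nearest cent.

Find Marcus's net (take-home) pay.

$2068.35

Regular pay: 35 × $55.68 = $1948.80
Overtime pay: 12 × $55.68 × 2 = $1336.32
Gross pay = $1948.80 + $1336.32 = $3285.12
Pension contribution: $3285.12 × 0.08 = $262.81
Flexible spending account contribution: $152.89
Pre-tax total = $262.81 + $152.89 = $415.70
Taxable wages = $3285.12 − $415.70 = $2869.42
Federal income tax: $2869.42 × 0.12 = $344.33
State tax withheld: $2869.42 × 0.0483 = $138.59
PFL insurance: $3285.12 × 0.009 = $29.57
Dental plan: $22.72
Employee stock purchase plan: $265.86
Total deductions = $262.81 + $152.89 + $344.33 + $138.59 + $29.57 + $22.72 + $265.86 = $1216.77
Net pay = $3285.12 − $1216.77 = $2068.35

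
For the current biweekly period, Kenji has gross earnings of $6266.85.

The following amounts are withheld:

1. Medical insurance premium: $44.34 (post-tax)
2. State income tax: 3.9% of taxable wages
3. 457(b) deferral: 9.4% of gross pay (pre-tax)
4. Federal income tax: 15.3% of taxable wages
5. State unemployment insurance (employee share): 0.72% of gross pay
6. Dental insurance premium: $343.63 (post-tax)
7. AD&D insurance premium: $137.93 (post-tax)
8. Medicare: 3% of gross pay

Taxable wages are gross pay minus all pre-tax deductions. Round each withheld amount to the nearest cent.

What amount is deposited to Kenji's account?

457(b) deferral: $6266.85 × 0.094 = $589.08
Taxable wages = $6266.85 − $589.08 = $5677.77
State income tax: $5677.77 × 0.039 = $221.43
Federal income tax: $5677.77 × 0.153 = $868.70
State unemployment insurance (employee share): $6266.85 × 0.0072 = $45.12
Medicare: $6266.85 × 0.03 = $188.01
AD&D insurance premium: $137.93
Dental insurance premium: $343.63
Medical insurance premium: $44.34
Total deductions = $589.08 + $221.43 + $868.70 + $45.12 + $188.01 + $137.93 + $343.63 + $44.34 = $2438.24
Net pay = $6266.85 − $2438.24 = $3828.61

$3828.61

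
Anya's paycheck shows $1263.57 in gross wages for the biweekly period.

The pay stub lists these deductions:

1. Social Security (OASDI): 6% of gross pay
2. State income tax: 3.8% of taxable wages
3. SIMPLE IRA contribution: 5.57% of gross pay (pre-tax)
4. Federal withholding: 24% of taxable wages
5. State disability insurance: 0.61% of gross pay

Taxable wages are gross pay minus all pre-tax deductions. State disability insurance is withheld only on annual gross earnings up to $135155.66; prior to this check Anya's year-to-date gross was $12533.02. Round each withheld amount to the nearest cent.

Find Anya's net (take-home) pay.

SIMPLE IRA contribution: $1263.57 × 0.0557 = $70.38
Taxable wages = $1263.57 − $70.38 = $1193.19
State income tax: $1193.19 × 0.038 = $45.34
Federal withholding: $1193.19 × 0.24 = $286.37
Social Security (OASDI): $1263.57 × 0.06 = $75.81
State disability insurance: cap not yet reached, full $1263.57 is subject → $1263.57 × 0.0061 = $7.71
Total deductions = $70.38 + $45.34 + $286.37 + $75.81 + $7.71 = $485.61
Net pay = $1263.57 − $485.61 = $777.96

$777.96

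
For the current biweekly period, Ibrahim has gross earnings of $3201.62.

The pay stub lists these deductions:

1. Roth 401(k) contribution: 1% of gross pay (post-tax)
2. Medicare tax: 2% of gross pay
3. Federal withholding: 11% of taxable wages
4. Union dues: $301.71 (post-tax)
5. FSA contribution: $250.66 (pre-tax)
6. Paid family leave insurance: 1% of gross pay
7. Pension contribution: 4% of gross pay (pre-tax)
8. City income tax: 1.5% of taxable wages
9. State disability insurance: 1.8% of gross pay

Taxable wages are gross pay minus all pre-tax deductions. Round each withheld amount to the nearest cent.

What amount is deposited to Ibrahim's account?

$1982.63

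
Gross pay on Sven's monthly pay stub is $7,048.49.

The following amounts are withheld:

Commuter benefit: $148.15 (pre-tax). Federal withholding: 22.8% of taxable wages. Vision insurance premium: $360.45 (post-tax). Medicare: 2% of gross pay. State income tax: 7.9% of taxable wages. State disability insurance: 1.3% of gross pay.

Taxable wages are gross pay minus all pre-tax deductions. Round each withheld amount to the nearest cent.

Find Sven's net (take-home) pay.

$4,188.88

Commuter benefit: $148.15
Taxable wages = $7,048.49 − $148.15 = $6,900.34
State income tax: $6,900.34 × 0.079 = $545.13
Federal withholding: $6,900.34 × 0.228 = $1,573.28
Medicare: $7,048.49 × 0.02 = $140.97
State disability insurance: $7,048.49 × 0.013 = $91.63
Vision insurance premium: $360.45
Total deductions = $148.15 + $545.13 + $1,573.28 + $140.97 + $91.63 + $360.45 = $2,859.61
Net pay = $7,048.49 − $2,859.61 = $4,188.88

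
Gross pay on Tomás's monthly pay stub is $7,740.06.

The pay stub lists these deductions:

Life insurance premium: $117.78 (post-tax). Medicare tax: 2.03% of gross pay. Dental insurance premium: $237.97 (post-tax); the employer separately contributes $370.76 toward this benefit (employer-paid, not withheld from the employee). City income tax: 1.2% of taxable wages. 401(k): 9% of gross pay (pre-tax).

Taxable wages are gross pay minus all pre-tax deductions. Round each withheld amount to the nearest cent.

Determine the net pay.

$6,446.06

401(k): $7,740.06 × 0.09 = $696.61
Taxable wages = $7,740.06 − $696.61 = $7,043.45
City income tax: $7,043.45 × 0.012 = $84.52
Medicare tax: $7,740.06 × 0.0203 = $157.12
Dental insurance premium: $237.97
Life insurance premium: $117.78
(Employer's $370.76 toward dental insurance premium is not withheld from the employee.)
Total deductions = $696.61 + $84.52 + $157.12 + $237.97 + $117.78 = $1,294.00
Net pay = $7,740.06 − $1,294.00 = $6,446.06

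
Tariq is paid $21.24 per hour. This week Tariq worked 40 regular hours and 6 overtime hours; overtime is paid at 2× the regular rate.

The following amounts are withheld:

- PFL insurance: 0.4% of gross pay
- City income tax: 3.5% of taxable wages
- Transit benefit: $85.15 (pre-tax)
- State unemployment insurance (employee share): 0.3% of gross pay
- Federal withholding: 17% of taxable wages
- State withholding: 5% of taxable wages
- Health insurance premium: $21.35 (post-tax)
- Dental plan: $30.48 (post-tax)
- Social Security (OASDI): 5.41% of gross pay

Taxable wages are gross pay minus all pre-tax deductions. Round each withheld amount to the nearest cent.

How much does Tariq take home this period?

$640.08

Regular pay: 40 × $21.24 = $849.60
Overtime pay: 6 × $21.24 × 2 = $254.88
Gross pay = $849.60 + $254.88 = $1,104.48
Transit benefit: $85.15
Taxable wages = $1,104.48 − $85.15 = $1,019.33
State withholding: $1,019.33 × 0.05 = $50.97
City income tax: $1,019.33 × 0.035 = $35.68
Federal withholding: $1,019.33 × 0.17 = $173.29
PFL insurance: $1,104.48 × 0.004 = $4.42
Social Security (OASDI): $1,104.48 × 0.0541 = $59.75
State unemployment insurance (employee share): $1,104.48 × 0.003 = $3.31
Dental plan: $30.48
Health insurance premium: $21.35
Total deductions = $85.15 + $50.97 + $35.68 + $173.29 + $4.42 + $59.75 + $3.31 + $30.48 + $21.35 = $464.40
Net pay = $1,104.48 − $464.40 = $640.08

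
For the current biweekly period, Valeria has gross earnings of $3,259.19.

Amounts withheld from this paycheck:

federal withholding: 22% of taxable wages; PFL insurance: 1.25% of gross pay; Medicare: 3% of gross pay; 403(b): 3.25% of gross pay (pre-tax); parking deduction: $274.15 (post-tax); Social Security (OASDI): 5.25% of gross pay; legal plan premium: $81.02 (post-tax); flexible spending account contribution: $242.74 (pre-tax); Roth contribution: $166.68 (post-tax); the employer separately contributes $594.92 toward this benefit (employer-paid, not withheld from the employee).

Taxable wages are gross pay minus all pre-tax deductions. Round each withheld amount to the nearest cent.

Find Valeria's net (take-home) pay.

Flexible spending account contribution: $242.74
403(b): $3,259.19 × 0.0325 = $105.92
Pre-tax total = $242.74 + $105.92 = $348.66
Taxable wages = $3,259.19 − $348.66 = $2,910.53
Federal withholding: $2,910.53 × 0.22 = $640.32
PFL insurance: $3,259.19 × 0.0125 = $40.74
Medicare: $3,259.19 × 0.03 = $97.78
Social Security (OASDI): $3,259.19 × 0.0525 = $171.11
Parking deduction: $274.15
Roth contribution: $166.68
Legal plan premium: $81.02
(Employer's $594.92 toward Roth contribution is not withheld from the employee.)
Total deductions = $242.74 + $105.92 + $640.32 + $40.74 + $97.78 + $171.11 + $274.15 + $166.68 + $81.02 = $1,820.46
Net pay = $3,259.19 − $1,820.46 = $1,438.73

$1,438.73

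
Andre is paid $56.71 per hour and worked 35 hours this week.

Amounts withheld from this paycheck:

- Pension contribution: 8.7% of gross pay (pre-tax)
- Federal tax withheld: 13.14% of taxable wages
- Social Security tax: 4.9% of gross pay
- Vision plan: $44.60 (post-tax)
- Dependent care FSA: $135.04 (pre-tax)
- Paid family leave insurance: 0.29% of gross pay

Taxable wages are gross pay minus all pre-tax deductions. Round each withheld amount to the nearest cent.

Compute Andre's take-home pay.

Gross pay: 35 × $56.71 = $1,984.85
Dependent care FSA: $135.04
Pension contribution: $1,984.85 × 0.087 = $172.68
Pre-tax total = $135.04 + $172.68 = $307.72
Taxable wages = $1,984.85 − $307.72 = $1,677.13
Federal tax withheld: $1,677.13 × 0.1314 = $220.37
Social Security tax: $1,984.85 × 0.049 = $97.26
Paid family leave insurance: $1,984.85 × 0.0029 = $5.76
Vision plan: $44.60
Total deductions = $135.04 + $172.68 + $220.37 + $97.26 + $5.76 + $44.60 = $675.71
Net pay = $1,984.85 − $675.71 = $1,309.14

$1,309.14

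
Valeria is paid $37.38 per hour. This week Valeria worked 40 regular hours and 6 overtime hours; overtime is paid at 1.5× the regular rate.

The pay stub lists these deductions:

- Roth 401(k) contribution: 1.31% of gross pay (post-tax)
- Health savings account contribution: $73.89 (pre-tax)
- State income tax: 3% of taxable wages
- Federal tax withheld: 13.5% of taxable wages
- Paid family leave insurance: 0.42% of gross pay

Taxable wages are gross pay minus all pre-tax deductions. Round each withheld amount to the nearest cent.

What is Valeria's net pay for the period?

Regular pay: 40 × $37.38 = $1495.20
Overtime pay: 6 × $37.38 × 1.5 = $336.42
Gross pay = $1495.20 + $336.42 = $1831.62
Health savings account contribution: $73.89
Taxable wages = $1831.62 − $73.89 = $1757.73
State income tax: $1757.73 × 0.03 = $52.73
Federal tax withheld: $1757.73 × 0.135 = $237.29
Paid family leave insurance: $1831.62 × 0.0042 = $7.69
Roth 401(k) contribution: $1831.62 × 0.0131 = $23.99
Total deductions = $73.89 + $52.73 + $237.29 + $7.69 + $23.99 = $395.59
Net pay = $1831.62 − $395.59 = $1436.03

$1436.03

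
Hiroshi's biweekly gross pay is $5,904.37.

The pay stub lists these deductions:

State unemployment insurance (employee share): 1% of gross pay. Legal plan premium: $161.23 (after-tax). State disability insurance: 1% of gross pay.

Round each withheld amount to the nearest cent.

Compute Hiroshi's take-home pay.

$5,625.06

State disability insurance: $5,904.37 × 0.01 = $59.04
State unemployment insurance (employee share): $5,904.37 × 0.01 = $59.04
Legal plan premium: $161.23
Total deductions = $59.04 + $59.04 + $161.23 = $279.31
Net pay = $5,904.37 − $279.31 = $5,625.06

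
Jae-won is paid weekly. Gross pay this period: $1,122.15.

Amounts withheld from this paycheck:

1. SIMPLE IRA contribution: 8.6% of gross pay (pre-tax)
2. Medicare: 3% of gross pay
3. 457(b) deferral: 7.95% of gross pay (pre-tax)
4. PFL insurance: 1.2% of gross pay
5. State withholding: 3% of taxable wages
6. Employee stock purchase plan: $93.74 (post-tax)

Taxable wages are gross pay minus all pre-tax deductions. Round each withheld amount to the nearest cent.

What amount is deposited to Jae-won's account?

$767.48

457(b) deferral: $1,122.15 × 0.0795 = $89.21
SIMPLE IRA contribution: $1,122.15 × 0.086 = $96.50
Pre-tax total = $89.21 + $96.50 = $185.71
Taxable wages = $1,122.15 − $185.71 = $936.44
State withholding: $936.44 × 0.03 = $28.09
PFL insurance: $1,122.15 × 0.012 = $13.47
Medicare: $1,122.15 × 0.03 = $33.66
Employee stock purchase plan: $93.74
Total deductions = $89.21 + $96.50 + $28.09 + $13.47 + $33.66 + $93.74 = $354.67
Net pay = $1,122.15 − $354.67 = $767.48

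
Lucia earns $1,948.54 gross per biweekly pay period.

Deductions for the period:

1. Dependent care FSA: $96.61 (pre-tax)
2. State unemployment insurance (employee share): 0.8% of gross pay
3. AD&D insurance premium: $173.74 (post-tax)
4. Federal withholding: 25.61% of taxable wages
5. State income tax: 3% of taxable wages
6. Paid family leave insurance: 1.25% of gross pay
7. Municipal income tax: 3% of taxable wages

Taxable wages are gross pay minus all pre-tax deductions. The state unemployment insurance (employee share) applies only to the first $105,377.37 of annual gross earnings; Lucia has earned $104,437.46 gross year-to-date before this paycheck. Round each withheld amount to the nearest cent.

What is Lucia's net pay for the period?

Dependent care FSA: $96.61
Taxable wages = $1,948.54 − $96.61 = $1,851.93
Municipal income tax: $1,851.93 × 0.03 = $55.56
State income tax: $1,851.93 × 0.03 = $55.56
Federal withholding: $1,851.93 × 0.2561 = $474.28
State unemployment insurance (employee share): only $105,377.37 − $104,437.46 = $939.91 of this check is subject → $939.91 × 0.008 = $7.52
Paid family leave insurance: $1,948.54 × 0.0125 = $24.36
AD&D insurance premium: $173.74
Total deductions = $96.61 + $55.56 + $55.56 + $474.28 + $7.52 + $24.36 + $173.74 = $887.63
Net pay = $1,948.54 − $887.63 = $1,060.91

$1,060.91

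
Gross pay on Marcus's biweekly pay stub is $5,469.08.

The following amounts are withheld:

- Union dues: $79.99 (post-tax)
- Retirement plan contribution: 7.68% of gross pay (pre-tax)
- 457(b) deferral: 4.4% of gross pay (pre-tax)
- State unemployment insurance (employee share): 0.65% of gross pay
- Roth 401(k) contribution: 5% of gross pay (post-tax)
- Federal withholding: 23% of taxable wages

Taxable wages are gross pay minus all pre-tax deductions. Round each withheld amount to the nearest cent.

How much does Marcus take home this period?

Retirement plan contribution: $5,469.08 × 0.0768 = $420.03
457(b) deferral: $5,469.08 × 0.044 = $240.64
Pre-tax total = $420.03 + $240.64 = $660.67
Taxable wages = $5,469.08 − $660.67 = $4,808.41
Federal withholding: $4,808.41 × 0.23 = $1,105.93
State unemployment insurance (employee share): $5,469.08 × 0.0065 = $35.55
Union dues: $79.99
Roth 401(k) contribution: $5,469.08 × 0.05 = $273.45
Total deductions = $420.03 + $240.64 + $1,105.93 + $35.55 + $79.99 + $273.45 = $2,155.59
Net pay = $5,469.08 − $2,155.59 = $3,313.49

$3,313.49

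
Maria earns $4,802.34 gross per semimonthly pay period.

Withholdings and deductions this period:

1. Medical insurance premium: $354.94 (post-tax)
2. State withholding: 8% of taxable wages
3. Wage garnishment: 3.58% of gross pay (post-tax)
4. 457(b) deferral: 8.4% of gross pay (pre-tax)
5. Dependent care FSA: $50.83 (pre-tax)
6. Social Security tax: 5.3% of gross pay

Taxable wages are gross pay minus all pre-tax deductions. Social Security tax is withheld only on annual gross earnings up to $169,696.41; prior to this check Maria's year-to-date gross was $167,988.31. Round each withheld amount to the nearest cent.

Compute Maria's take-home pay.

$3,382.87

Dependent care FSA: $50.83
457(b) deferral: $4,802.34 × 0.084 = $403.40
Pre-tax total = $50.83 + $403.40 = $454.23
Taxable wages = $4,802.34 − $454.23 = $4,348.11
State withholding: $4,348.11 × 0.08 = $347.85
Social Security tax: only $169,696.41 − $167,988.31 = $1,708.10 of this check is subject → $1,708.10 × 0.053 = $90.53
Wage garnishment: $4,802.34 × 0.0358 = $171.92
Medical insurance premium: $354.94
Total deductions = $50.83 + $403.40 + $347.85 + $90.53 + $171.92 + $354.94 = $1,419.47
Net pay = $4,802.34 − $1,419.47 = $3,382.87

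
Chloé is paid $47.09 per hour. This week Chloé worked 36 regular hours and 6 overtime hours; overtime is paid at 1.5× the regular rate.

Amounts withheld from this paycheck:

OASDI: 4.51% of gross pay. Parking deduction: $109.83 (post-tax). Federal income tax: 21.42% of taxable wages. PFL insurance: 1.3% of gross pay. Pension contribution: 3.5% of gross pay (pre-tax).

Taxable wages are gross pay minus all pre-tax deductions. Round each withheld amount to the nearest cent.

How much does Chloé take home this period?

$1373.92

Regular pay: 36 × $47.09 = $1695.24
Overtime pay: 6 × $47.09 × 1.5 = $423.81
Gross pay = $1695.24 + $423.81 = $2119.05
Pension contribution: $2119.05 × 0.035 = $74.17
Taxable wages = $2119.05 − $74.17 = $2044.88
Federal income tax: $2044.88 × 0.2142 = $438.01
OASDI: $2119.05 × 0.0451 = $95.57
PFL insurance: $2119.05 × 0.013 = $27.55
Parking deduction: $109.83
Total deductions = $74.17 + $438.01 + $95.57 + $27.55 + $109.83 = $745.13
Net pay = $2119.05 − $745.13 = $1373.92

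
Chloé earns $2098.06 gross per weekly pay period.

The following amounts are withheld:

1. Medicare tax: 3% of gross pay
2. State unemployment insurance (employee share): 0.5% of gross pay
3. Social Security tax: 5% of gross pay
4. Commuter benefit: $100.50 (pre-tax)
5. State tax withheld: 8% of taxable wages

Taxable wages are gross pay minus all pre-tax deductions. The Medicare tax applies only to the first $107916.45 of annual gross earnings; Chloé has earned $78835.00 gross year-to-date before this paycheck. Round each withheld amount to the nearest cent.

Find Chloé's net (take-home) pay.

$1659.43

Commuter benefit: $100.50
Taxable wages = $2098.06 − $100.50 = $1997.56
State tax withheld: $1997.56 × 0.08 = $159.80
Medicare tax: cap not yet reached, full $2098.06 is subject → $2098.06 × 0.03 = $62.94
State unemployment insurance (employee share): $2098.06 × 0.005 = $10.49
Social Security tax: $2098.06 × 0.05 = $104.90
Total deductions = $100.50 + $159.80 + $62.94 + $10.49 + $104.90 = $438.63
Net pay = $2098.06 − $438.63 = $1659.43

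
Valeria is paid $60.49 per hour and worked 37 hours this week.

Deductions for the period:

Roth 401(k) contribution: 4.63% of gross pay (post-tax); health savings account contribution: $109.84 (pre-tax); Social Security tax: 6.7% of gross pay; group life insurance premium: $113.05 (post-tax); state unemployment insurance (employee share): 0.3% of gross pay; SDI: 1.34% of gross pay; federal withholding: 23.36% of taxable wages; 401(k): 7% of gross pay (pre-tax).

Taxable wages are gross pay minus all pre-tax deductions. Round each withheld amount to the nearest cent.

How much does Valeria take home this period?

Gross pay: 37 × $60.49 = $2238.13
Health savings account contribution: $109.84
401(k): $2238.13 × 0.07 = $156.67
Pre-tax total = $109.84 + $156.67 = $266.51
Taxable wages = $2238.13 − $266.51 = $1971.62
Federal withholding: $1971.62 × 0.2336 = $460.57
Social Security tax: $2238.13 × 0.067 = $149.95
SDI: $2238.13 × 0.0134 = $29.99
State unemployment insurance (employee share): $2238.13 × 0.003 = $6.71
Group life insurance premium: $113.05
Roth 401(k) contribution: $2238.13 × 0.0463 = $103.63
Total deductions = $109.84 + $156.67 + $460.57 + $149.95 + $29.99 + $6.71 + $113.05 + $103.63 = $1130.41
Net pay = $2238.13 − $1130.41 = $1107.72

$1107.72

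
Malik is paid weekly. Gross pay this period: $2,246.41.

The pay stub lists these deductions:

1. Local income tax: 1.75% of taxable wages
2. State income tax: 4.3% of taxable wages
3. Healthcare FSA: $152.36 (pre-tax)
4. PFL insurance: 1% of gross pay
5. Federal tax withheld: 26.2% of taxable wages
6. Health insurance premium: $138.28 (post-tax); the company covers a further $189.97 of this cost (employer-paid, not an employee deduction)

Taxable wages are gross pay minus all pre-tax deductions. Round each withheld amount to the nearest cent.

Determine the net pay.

$1,257.98

Healthcare FSA: $152.36
Taxable wages = $2,246.41 − $152.36 = $2,094.05
Local income tax: $2,094.05 × 0.0175 = $36.65
State income tax: $2,094.05 × 0.043 = $90.04
Federal tax withheld: $2,094.05 × 0.262 = $548.64
PFL insurance: $2,246.41 × 0.01 = $22.46
Health insurance premium: $138.28
(Employer's $189.97 toward health insurance premium is not withheld from the employee.)
Total deductions = $152.36 + $36.65 + $90.04 + $548.64 + $22.46 + $138.28 = $988.43
Net pay = $2,246.41 − $988.43 = $1,257.98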